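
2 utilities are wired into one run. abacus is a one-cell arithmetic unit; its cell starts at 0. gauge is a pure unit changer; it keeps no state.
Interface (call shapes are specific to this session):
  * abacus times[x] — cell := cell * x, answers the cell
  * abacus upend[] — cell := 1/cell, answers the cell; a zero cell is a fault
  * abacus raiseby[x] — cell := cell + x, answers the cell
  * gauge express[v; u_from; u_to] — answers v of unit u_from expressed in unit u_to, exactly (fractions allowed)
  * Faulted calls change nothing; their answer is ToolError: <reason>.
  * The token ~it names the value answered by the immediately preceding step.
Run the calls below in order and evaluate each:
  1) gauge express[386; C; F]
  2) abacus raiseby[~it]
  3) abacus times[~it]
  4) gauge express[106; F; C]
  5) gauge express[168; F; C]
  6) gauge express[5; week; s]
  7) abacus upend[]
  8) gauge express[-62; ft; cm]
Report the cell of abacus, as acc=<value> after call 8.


Answer: acc=25/13205956

Derivation:
-> gauge express(v='386', u_from='C', u_to='F')
<- 3634/5
-> abacus raiseby(x='~it')
<- 3634/5
-> abacus times(x='~it')
<- 13205956/25
-> gauge express(v='106', u_from='F', u_to='C')
<- 370/9
-> gauge express(v='168', u_from='F', u_to='C')
<- 680/9
-> gauge express(v='5', u_from='week', u_to='s')
<- 3024000
-> abacus upend()
<- 25/13205956
-> gauge express(v='-62', u_from='ft', u_to='cm')
<- -47244/25


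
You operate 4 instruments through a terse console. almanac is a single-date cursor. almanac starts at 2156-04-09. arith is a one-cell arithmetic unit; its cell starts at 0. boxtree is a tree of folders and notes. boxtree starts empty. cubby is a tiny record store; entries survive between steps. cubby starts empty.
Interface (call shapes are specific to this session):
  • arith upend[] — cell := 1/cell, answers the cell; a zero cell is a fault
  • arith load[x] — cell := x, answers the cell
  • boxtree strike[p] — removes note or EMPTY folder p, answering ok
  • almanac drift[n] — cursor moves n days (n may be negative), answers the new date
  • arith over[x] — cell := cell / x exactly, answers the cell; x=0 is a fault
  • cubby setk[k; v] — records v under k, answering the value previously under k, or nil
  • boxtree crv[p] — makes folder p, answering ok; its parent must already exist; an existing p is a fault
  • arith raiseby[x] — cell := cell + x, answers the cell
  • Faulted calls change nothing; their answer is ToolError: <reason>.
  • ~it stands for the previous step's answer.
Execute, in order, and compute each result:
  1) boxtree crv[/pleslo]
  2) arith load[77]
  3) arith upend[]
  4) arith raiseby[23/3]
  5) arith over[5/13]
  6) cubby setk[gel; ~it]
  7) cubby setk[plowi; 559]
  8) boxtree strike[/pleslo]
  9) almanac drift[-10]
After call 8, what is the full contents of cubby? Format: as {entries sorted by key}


Answer: {gel=23062/1155, plowi=559}

Derivation:
Invoking boxtree crv with p: /pleslo, and get ok.
I invoke arith load with x: 77, and get 77.
Then arith upend(): 1/77.
I call arith raiseby with x: 23/3, — result: 1774/231.
I run arith over with x: 5/13, giving 23062/1155.
I invoke cubby setk with k: gel, v: ~it, and get nil.
I call cubby setk with k: plowi, v: 559, — result: nil.
Using boxtree strike with p: /pleslo: ok.
I call almanac drift with n: -10, giving 2156-03-30.


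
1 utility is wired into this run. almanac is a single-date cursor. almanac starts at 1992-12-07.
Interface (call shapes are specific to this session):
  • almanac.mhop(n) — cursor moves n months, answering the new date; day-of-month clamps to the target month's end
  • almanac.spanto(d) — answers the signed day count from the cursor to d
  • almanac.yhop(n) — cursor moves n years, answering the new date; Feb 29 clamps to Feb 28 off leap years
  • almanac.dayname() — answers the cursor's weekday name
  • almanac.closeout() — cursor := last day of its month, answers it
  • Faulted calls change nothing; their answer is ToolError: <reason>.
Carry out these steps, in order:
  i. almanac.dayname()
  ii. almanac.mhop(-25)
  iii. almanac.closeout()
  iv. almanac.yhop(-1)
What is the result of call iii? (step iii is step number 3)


Answer: 1990-11-30

Derivation:
>>> almanac.dayname
[out] Monday
>>> almanac.mhop n→-25
[out] 1990-11-07
>>> almanac.closeout
[out] 1990-11-30
>>> almanac.yhop n→-1
[out] 1989-11-30


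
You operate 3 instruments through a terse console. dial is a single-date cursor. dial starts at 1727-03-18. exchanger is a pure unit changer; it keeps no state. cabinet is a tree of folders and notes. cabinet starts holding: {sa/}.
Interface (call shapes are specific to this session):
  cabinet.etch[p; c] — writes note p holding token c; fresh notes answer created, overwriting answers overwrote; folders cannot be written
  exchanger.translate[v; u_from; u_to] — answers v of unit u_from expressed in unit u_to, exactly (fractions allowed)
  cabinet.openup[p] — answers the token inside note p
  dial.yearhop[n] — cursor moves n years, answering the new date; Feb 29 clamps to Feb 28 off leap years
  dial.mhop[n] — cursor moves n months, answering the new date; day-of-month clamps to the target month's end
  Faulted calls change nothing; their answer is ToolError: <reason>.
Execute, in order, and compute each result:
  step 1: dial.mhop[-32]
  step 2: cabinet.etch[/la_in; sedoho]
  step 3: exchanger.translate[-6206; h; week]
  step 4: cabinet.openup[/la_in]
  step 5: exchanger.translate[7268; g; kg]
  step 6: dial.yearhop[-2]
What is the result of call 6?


Answer: 1722-07-18

Derivation:
==> dial.mhop(n='-32')
<== 1724-07-18
==> cabinet.etch(p='/la_in', c='sedoho')
<== created
==> exchanger.translate(v='-6206', u_from='h', u_to='week')
<== -3103/84
==> cabinet.openup(p='/la_in')
<== sedoho
==> exchanger.translate(v='7268', u_from='g', u_to='kg')
<== 1817/250
==> dial.yearhop(n='-2')
<== 1722-07-18


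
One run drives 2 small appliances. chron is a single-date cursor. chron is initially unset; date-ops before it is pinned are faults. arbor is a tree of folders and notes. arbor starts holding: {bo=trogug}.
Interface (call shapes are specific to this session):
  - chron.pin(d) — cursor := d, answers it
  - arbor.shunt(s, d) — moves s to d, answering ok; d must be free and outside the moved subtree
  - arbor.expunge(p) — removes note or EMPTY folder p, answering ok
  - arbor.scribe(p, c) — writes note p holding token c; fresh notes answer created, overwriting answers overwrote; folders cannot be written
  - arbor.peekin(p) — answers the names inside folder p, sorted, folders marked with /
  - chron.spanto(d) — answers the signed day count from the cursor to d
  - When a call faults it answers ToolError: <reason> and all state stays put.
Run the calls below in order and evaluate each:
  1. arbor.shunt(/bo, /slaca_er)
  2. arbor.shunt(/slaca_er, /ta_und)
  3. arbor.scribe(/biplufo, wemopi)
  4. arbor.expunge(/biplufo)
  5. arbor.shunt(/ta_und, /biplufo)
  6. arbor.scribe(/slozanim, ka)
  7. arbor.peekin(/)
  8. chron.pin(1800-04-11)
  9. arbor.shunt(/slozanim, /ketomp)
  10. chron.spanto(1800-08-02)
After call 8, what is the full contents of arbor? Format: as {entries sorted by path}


Answer: {biplufo=trogug, slozanim=ka}

Derivation:
Calling arbor.shunt on s: /bo, d: /slaca_er, yielding ok.
Now I run arbor.shunt on s: /slaca_er, d: /ta_und, giving ok.
Using arbor.scribe on p: /biplufo, c: wemopi, → created.
I run arbor.expunge on p: /biplufo, and see ok.
Then arbor.shunt on s: /ta_und, d: /biplufo, and get ok.
I invoke arbor.scribe on p: /slozanim, c: ka, yielding created.
Invoking arbor.peekin on p: /, giving [biplufo, slozanim].
I use chron.pin on d: 1800-04-11, — result: 1800-04-11.
I invoke arbor.shunt on s: /slozanim, d: /ketomp, — result: ok.
I invoke chron.spanto on d: 1800-08-02, and see 113.


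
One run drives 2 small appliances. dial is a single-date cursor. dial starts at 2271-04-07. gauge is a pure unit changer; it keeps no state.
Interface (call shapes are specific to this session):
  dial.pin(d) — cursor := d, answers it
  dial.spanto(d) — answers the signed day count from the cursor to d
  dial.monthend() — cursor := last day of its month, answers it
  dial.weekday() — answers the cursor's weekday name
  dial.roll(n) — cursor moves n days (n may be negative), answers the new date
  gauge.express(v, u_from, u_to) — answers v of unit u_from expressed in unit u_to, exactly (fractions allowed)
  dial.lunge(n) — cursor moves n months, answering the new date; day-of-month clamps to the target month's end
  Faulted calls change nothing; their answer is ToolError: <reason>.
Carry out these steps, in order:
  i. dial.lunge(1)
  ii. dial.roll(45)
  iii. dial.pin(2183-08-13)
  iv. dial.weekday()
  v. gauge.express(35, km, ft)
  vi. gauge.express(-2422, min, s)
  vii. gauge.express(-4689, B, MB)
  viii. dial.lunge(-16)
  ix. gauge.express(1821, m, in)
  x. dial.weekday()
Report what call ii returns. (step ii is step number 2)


Answer: 2271-06-21

Derivation:
! dial.lunge(1) : 2271-05-07
! dial.roll(45) : 2271-06-21
! dial.pin(2183-08-13) : 2183-08-13
! dial.weekday() : Wednesday
! gauge.express(35, km, ft) : 43750000/381
! gauge.express(-2422, min, s) : -145320
! gauge.express(-4689, B, MB) : -4689/1000000
! dial.lunge(-16) : 2182-04-13
! gauge.express(1821, m, in) : 9105000/127
! dial.weekday() : Saturday


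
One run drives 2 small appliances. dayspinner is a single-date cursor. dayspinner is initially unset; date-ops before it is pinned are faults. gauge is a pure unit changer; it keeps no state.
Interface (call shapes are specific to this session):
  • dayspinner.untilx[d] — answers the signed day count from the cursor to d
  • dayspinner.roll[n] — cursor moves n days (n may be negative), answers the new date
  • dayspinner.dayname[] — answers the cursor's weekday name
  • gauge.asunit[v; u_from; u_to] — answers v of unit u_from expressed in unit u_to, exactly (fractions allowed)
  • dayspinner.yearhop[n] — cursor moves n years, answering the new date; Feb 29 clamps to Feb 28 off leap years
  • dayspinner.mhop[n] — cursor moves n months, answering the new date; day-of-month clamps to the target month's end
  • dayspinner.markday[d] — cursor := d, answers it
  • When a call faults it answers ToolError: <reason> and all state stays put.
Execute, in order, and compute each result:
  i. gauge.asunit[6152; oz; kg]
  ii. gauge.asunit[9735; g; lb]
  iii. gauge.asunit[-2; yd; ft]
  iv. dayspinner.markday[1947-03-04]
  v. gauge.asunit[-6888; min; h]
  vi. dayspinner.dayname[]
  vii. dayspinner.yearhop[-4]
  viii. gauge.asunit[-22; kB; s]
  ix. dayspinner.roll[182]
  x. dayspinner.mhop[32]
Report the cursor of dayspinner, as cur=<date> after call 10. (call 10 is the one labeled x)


! 1. gauge.asunit(v→6152, u_from→oz, u_to→kg) : 34881253253/200000000
! 2. gauge.asunit(v→9735, u_from→g, u_to→lb) : 88500000/4123567
! 3. gauge.asunit(v→-2, u_from→yd, u_to→ft) : -6
! 4. dayspinner.markday(d→1947-03-04) : 1947-03-04
! 5. gauge.asunit(v→-6888, u_from→min, u_to→h) : -574/5
! 6. dayspinner.dayname() : Tuesday
! 7. dayspinner.yearhop(n→-4) : 1943-03-04
! 8. gauge.asunit(v→-22, u_from→kB, u_to→s) : ToolError: incompatible units
! 9. dayspinner.roll(n→182) : 1943-09-02
! 10. dayspinner.mhop(n→32) : 1946-05-02

Answer: cur=1946-05-02


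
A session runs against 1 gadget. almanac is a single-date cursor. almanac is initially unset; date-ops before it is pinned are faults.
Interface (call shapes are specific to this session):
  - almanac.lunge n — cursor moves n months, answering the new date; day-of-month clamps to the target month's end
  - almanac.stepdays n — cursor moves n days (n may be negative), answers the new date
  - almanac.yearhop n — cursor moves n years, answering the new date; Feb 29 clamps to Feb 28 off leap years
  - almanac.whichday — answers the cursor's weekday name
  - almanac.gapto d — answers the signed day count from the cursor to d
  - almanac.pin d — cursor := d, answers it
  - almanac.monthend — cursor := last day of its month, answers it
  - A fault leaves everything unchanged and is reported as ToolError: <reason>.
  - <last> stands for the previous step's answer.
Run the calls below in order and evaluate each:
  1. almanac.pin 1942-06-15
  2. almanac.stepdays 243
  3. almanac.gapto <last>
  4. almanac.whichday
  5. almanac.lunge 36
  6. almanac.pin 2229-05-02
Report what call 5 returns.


Answer: 1946-02-13

Derivation:
% 1. pin(d=1942-06-15) => 1942-06-15
% 2. stepdays(n=243) => 1943-02-13
% 3. gapto(d=<last>) => 0
% 4. whichday() => Saturday
% 5. lunge(n=36) => 1946-02-13
% 6. pin(d=2229-05-02) => 2229-05-02


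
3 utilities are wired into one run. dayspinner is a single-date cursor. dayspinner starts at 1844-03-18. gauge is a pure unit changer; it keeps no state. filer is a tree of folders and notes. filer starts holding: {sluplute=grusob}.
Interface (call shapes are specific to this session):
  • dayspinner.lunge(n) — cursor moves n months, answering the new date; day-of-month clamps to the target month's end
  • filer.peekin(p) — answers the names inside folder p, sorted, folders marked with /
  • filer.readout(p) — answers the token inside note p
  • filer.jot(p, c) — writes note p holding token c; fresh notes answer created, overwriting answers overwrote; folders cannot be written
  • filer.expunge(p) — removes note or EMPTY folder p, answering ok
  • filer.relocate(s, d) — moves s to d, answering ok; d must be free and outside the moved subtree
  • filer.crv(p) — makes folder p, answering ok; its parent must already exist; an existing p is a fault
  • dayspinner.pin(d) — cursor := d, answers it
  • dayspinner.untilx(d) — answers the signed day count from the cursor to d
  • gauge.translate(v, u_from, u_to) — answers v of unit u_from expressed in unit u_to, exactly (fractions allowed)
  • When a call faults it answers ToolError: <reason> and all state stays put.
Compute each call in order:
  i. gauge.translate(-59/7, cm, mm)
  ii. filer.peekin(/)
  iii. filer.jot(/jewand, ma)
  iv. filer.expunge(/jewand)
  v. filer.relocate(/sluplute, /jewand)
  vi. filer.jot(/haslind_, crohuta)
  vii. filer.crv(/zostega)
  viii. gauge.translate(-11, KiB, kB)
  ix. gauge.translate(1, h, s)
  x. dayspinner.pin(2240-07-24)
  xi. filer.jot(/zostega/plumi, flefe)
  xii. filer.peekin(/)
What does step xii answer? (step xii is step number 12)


% translate v→-59/7 u_from→cm u_to→mm
  -590/7
% peekin p→/
  [sluplute]
% jot p→/jewand c→ma
  created
% expunge p→/jewand
  ok
% relocate s→/sluplute d→/jewand
  ok
% jot p→/haslind_ c→crohuta
  created
% crv p→/zostega
  ok
% translate v→-11 u_from→KiB u_to→kB
  -1408/125
% translate v→1 u_from→h u_to→s
  3600
% pin d→2240-07-24
  2240-07-24
% jot p→/zostega/plumi c→flefe
  created
% peekin p→/
  [haslind_, jewand, zostega/]

Answer: [haslind_, jewand, zostega/]


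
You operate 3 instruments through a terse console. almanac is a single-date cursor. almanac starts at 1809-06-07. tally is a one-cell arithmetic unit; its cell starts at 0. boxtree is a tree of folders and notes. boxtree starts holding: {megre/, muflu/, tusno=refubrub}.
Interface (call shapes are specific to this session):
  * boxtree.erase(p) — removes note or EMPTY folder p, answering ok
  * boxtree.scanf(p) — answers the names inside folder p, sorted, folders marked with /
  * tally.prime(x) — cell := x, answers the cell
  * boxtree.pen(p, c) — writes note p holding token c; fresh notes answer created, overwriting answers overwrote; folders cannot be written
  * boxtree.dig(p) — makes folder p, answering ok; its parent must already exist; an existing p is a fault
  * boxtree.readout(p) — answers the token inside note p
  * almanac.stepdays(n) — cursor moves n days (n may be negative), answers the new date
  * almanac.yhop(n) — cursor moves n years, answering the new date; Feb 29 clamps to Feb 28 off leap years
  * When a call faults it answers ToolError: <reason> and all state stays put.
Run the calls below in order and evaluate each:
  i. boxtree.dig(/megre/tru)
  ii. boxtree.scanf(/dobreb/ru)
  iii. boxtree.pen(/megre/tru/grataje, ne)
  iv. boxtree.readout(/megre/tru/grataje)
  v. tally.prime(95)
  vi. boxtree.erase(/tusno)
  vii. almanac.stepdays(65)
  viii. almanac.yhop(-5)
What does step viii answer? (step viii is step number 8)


-> dig(p: /megre/tru)
<- ok
-> scanf(p: /dobreb/ru)
<- ToolError: not found
-> pen(p: /megre/tru/grataje, c: ne)
<- created
-> readout(p: /megre/tru/grataje)
<- ne
-> prime(x: 95)
<- 95
-> erase(p: /tusno)
<- ok
-> stepdays(n: 65)
<- 1809-08-11
-> yhop(n: -5)
<- 1804-08-11

Answer: 1804-08-11


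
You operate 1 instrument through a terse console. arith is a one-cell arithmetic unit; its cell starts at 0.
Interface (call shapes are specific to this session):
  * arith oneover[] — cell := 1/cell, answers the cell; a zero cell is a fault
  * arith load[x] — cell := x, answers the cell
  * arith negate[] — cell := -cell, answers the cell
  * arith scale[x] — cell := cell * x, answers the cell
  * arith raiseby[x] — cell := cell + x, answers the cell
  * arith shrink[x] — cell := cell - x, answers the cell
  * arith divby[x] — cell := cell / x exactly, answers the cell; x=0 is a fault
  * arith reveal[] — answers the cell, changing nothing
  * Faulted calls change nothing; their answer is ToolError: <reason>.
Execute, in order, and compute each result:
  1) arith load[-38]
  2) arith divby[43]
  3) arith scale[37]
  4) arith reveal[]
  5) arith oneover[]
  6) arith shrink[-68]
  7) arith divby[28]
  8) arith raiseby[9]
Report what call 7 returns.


~$ arith load x=-38
  -38
~$ arith divby x=43
  -38/43
~$ arith scale x=37
  -1406/43
~$ arith reveal
  -1406/43
~$ arith oneover
  -43/1406
~$ arith shrink x=-68
  95565/1406
~$ arith divby x=28
  95565/39368
~$ arith raiseby x=9
  449877/39368

Answer: 95565/39368


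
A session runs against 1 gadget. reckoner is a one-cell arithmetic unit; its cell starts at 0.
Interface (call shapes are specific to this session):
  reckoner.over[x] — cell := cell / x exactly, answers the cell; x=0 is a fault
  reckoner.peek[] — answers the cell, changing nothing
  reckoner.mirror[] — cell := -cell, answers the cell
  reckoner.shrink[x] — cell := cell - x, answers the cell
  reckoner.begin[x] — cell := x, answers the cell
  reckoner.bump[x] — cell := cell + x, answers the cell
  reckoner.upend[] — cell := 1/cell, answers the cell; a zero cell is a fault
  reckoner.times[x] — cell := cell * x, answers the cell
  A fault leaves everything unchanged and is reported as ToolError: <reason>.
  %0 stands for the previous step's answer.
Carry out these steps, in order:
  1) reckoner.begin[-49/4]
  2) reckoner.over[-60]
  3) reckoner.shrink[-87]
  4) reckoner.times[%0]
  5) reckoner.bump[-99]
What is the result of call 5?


→ begin(-49/4)
← -49/4
→ over(-60)
← 49/240
→ shrink(-87)
← 20929/240
→ times(%0)
← 438023041/57600
→ bump(-99)
← 432320641/57600

Answer: 432320641/57600


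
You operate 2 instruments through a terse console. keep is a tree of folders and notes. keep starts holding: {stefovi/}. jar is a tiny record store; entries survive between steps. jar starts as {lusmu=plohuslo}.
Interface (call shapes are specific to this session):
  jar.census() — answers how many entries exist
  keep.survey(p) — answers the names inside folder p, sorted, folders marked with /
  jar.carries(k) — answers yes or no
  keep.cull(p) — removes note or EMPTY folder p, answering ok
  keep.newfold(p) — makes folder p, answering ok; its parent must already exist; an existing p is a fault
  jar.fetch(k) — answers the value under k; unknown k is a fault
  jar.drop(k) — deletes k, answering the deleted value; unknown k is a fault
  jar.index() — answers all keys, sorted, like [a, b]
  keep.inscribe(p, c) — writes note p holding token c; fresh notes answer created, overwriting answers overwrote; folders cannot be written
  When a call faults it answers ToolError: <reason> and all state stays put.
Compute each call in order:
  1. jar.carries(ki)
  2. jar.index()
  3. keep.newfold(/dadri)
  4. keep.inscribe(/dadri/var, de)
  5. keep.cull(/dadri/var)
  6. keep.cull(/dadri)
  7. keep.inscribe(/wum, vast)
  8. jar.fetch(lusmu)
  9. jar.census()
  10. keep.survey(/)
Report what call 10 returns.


Act: jar.carries[k: ki]
Obs: no
Act: jar.index[]
Obs: [lusmu]
Act: keep.newfold[p: /dadri]
Obs: ok
Act: keep.inscribe[p: /dadri/var; c: de]
Obs: created
Act: keep.cull[p: /dadri/var]
Obs: ok
Act: keep.cull[p: /dadri]
Obs: ok
Act: keep.inscribe[p: /wum; c: vast]
Obs: created
Act: jar.fetch[k: lusmu]
Obs: plohuslo
Act: jar.census[]
Obs: 1
Act: keep.survey[p: /]
Obs: [stefovi/, wum]

Answer: [stefovi/, wum]


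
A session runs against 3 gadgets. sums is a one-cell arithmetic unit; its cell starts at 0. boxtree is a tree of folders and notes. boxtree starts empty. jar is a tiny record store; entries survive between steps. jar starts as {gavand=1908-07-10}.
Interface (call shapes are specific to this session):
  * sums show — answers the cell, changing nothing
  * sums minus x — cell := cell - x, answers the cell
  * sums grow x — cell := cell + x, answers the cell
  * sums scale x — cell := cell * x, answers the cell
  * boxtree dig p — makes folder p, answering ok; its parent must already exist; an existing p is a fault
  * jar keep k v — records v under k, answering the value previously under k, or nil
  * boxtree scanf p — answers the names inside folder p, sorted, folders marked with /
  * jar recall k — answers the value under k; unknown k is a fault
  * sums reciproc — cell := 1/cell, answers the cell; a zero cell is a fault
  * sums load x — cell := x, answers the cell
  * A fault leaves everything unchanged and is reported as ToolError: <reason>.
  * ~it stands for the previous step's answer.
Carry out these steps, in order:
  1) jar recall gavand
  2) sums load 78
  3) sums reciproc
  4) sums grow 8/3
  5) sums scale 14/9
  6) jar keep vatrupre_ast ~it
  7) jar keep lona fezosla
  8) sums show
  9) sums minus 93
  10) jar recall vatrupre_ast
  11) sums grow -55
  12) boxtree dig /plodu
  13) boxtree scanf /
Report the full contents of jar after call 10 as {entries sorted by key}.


Do: jar recall[k→gavand]
See: 1908-07-10
Do: sums load[x→78]
See: 78
Do: sums reciproc[]
See: 1/78
Do: sums grow[x→8/3]
See: 209/78
Do: sums scale[x→14/9]
See: 1463/351
Do: jar keep[k→vatrupre_ast; v→~it]
See: nil
Do: jar keep[k→lona; v→fezosla]
See: nil
Do: sums show[]
See: 1463/351
Do: sums minus[x→93]
See: -31180/351
Do: jar recall[k→vatrupre_ast]
See: 1463/351
Do: sums grow[x→-55]
See: -50485/351
Do: boxtree dig[p→/plodu]
See: ok
Do: boxtree scanf[p→/]
See: [plodu/]

Answer: {gavand=1908-07-10, lona=fezosla, vatrupre_ast=1463/351}


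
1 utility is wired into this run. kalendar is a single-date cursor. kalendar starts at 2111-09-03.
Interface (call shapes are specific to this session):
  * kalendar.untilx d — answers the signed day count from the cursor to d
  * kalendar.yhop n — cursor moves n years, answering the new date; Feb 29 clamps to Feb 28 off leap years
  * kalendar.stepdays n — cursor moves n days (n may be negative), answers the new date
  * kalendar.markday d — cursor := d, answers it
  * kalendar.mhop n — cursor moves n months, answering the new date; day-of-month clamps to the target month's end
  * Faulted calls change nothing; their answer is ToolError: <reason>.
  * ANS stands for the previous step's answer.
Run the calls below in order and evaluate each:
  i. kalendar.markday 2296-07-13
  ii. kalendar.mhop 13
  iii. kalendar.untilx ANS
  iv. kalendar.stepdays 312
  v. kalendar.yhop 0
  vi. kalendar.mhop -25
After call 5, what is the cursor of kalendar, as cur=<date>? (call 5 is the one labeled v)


I call markday passing d: 2296-07-13, yielding 2296-07-13.
Then mhop passing n: 13, → 2297-08-13.
Invoking untilx passing d: ANS, — result: 0.
I try stepdays passing n: 312, and see 2298-06-21.
Now I run yhop passing n: 0: 2298-06-21.
Invoking mhop passing n: -25, and see 2296-05-21.

Answer: cur=2298-06-21


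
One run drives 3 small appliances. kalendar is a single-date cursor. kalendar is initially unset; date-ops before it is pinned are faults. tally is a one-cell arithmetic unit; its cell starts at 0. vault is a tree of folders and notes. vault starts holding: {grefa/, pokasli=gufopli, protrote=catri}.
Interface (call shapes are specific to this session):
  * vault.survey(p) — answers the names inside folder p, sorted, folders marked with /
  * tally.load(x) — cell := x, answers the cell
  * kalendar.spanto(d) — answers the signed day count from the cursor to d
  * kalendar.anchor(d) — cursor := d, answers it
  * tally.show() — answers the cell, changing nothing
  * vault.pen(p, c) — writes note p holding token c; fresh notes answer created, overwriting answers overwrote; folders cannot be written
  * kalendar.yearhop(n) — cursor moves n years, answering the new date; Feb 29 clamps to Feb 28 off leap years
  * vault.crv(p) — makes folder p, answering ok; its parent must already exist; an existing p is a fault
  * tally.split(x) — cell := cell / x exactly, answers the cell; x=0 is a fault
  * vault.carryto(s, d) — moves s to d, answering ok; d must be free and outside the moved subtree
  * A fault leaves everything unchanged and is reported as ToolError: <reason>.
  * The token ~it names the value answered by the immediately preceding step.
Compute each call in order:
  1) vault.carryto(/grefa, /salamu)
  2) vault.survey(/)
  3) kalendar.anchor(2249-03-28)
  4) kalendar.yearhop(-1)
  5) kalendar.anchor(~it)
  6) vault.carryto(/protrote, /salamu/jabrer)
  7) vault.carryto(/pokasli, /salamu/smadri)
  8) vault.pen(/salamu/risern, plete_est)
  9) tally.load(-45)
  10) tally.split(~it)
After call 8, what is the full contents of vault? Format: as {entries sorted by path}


→ vault.carryto(s→/grefa, d→/salamu)
← ok
→ vault.survey(p→/)
← [pokasli, protrote, salamu/]
→ kalendar.anchor(d→2249-03-28)
← 2249-03-28
→ kalendar.yearhop(n→-1)
← 2248-03-28
→ kalendar.anchor(d→~it)
← 2248-03-28
→ vault.carryto(s→/protrote, d→/salamu/jabrer)
← ok
→ vault.carryto(s→/pokasli, d→/salamu/smadri)
← ok
→ vault.pen(p→/salamu/risern, c→plete_est)
← created
→ tally.load(x→-45)
← -45
→ tally.split(x→~it)
← 1

Answer: {salamu/, salamu/jabrer=catri, salamu/risern=plete_est, salamu/smadri=gufopli}


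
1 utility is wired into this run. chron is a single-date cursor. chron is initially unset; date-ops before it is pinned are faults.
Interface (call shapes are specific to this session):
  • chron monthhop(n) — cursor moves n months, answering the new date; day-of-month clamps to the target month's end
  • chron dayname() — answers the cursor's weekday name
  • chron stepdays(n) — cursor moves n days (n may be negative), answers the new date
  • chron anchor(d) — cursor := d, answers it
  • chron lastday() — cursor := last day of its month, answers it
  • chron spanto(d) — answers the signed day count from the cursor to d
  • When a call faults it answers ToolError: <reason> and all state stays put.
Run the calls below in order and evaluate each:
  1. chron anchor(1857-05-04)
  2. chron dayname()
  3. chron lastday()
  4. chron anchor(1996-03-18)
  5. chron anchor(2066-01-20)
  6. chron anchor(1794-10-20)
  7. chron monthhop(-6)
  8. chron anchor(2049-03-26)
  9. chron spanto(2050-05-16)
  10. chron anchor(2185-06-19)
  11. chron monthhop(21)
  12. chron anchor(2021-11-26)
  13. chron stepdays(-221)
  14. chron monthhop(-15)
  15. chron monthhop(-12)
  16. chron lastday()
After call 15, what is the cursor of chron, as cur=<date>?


Answer: cur=2019-01-19

Derivation:
$ chron anchor d='1857-05-04'
:: 1857-05-04
$ chron dayname
:: Monday
$ chron lastday
:: 1857-05-31
$ chron anchor d='1996-03-18'
:: 1996-03-18
$ chron anchor d='2066-01-20'
:: 2066-01-20
$ chron anchor d='1794-10-20'
:: 1794-10-20
$ chron monthhop n='-6'
:: 1794-04-20
$ chron anchor d='2049-03-26'
:: 2049-03-26
$ chron spanto d='2050-05-16'
:: 416
$ chron anchor d='2185-06-19'
:: 2185-06-19
$ chron monthhop n='21'
:: 2187-03-19
$ chron anchor d='2021-11-26'
:: 2021-11-26
$ chron stepdays n='-221'
:: 2021-04-19
$ chron monthhop n='-15'
:: 2020-01-19
$ chron monthhop n='-12'
:: 2019-01-19
$ chron lastday
:: 2019-01-31


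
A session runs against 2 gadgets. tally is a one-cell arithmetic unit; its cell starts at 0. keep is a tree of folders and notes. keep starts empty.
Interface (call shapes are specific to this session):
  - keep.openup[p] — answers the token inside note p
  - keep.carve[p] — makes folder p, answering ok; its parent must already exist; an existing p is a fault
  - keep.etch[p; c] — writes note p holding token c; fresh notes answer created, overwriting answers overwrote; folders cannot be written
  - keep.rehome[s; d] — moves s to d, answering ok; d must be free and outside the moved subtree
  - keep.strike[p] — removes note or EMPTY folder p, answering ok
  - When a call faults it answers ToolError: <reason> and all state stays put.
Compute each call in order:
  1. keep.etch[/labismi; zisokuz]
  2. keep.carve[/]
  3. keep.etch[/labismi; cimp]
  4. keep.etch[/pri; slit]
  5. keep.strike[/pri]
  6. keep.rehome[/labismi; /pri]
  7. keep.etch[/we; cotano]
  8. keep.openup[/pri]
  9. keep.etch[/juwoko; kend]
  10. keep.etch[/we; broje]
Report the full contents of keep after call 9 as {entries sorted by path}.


Calling etch passing p=/labismi, c=zisokuz, which returns created.
Then carve passing p=/, yielding ToolError: exists.
Using etch passing p=/labismi, c=cimp, giving overwrote.
I try etch passing p=/pri, c=slit, and see created.
Then strike passing p=/pri, — result: ok.
Invoking rehome passing s=/labismi, d=/pri, yielding ok.
Now I run etch passing p=/we, c=cotano: created.
Invoking openup passing p=/pri, giving cimp.
I run etch passing p=/juwoko, c=kend, and see created.
Now I run etch passing p=/we, c=broje, giving overwrote.

Answer: {juwoko=kend, pri=cimp, we=cotano}


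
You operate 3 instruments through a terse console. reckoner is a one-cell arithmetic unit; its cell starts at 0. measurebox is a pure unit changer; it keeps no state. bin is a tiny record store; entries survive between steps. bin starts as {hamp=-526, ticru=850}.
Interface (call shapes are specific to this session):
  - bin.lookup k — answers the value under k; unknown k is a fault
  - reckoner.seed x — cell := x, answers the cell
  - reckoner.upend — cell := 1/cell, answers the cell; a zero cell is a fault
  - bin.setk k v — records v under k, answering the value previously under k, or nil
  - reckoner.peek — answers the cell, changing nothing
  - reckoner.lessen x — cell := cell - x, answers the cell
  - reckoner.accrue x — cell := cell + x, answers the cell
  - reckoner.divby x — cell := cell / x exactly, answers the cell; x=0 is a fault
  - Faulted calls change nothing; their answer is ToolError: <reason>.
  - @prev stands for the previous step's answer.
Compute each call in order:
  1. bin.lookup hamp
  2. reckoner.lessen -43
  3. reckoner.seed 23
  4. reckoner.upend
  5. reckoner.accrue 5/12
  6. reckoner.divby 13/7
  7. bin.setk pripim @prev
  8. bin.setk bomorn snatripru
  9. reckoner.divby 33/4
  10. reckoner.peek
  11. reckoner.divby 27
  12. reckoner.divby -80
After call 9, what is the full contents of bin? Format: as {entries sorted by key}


Answer: {bomorn=snatripru, hamp=-526, pripim=889/3588, ticru=850}

Derivation:
% 1. lookup(k→hamp) : -526
% 2. lessen(x→-43) : 43
% 3. seed(x→23) : 23
% 4. upend() : 1/23
% 5. accrue(x→5/12) : 127/276
% 6. divby(x→13/7) : 889/3588
% 7. setk(k→pripim, v→@prev) : nil
% 8. setk(k→bomorn, v→snatripru) : nil
% 9. divby(x→33/4) : 889/29601
% 10. peek() : 889/29601
% 11. divby(x→27) : 889/799227
% 12. divby(x→-80) : -889/63938160


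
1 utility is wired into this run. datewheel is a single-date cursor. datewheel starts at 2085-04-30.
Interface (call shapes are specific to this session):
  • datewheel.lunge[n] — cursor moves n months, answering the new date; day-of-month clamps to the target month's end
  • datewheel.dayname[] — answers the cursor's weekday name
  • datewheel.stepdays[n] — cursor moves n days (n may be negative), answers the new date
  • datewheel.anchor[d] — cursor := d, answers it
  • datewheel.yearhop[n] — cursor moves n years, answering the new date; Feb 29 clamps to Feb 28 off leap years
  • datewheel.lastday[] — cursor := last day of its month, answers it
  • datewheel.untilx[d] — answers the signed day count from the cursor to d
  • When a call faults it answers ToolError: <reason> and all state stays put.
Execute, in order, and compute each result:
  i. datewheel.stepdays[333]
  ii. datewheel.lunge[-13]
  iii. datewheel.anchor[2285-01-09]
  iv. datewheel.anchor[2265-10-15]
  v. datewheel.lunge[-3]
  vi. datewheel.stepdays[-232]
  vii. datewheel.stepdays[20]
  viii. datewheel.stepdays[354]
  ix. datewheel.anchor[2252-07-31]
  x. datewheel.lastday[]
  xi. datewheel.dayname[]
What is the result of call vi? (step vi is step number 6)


Answer: 2264-11-25

Derivation:
==> datewheel.stepdays(n: 333)
<== 2086-03-29
==> datewheel.lunge(n: -13)
<== 2085-02-28
==> datewheel.anchor(d: 2285-01-09)
<== 2285-01-09
==> datewheel.anchor(d: 2265-10-15)
<== 2265-10-15
==> datewheel.lunge(n: -3)
<== 2265-07-15
==> datewheel.stepdays(n: -232)
<== 2264-11-25
==> datewheel.stepdays(n: 20)
<== 2264-12-15
==> datewheel.stepdays(n: 354)
<== 2265-12-04
==> datewheel.anchor(d: 2252-07-31)
<== 2252-07-31
==> datewheel.lastday()
<== 2252-07-31
==> datewheel.dayname()
<== Saturday


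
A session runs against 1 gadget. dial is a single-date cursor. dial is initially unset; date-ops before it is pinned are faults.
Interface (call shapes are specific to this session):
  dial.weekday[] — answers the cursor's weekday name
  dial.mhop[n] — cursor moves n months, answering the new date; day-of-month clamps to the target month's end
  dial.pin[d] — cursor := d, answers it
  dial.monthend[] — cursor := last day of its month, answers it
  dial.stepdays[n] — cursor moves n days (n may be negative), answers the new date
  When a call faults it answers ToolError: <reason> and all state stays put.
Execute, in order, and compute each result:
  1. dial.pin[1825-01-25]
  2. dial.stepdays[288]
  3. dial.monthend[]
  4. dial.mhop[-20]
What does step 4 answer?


Answer: 1824-03-30

Derivation:
% dial.pin d→1825-01-25
  1825-01-25
% dial.stepdays n→288
  1825-11-09
% dial.monthend
  1825-11-30
% dial.mhop n→-20
  1824-03-30


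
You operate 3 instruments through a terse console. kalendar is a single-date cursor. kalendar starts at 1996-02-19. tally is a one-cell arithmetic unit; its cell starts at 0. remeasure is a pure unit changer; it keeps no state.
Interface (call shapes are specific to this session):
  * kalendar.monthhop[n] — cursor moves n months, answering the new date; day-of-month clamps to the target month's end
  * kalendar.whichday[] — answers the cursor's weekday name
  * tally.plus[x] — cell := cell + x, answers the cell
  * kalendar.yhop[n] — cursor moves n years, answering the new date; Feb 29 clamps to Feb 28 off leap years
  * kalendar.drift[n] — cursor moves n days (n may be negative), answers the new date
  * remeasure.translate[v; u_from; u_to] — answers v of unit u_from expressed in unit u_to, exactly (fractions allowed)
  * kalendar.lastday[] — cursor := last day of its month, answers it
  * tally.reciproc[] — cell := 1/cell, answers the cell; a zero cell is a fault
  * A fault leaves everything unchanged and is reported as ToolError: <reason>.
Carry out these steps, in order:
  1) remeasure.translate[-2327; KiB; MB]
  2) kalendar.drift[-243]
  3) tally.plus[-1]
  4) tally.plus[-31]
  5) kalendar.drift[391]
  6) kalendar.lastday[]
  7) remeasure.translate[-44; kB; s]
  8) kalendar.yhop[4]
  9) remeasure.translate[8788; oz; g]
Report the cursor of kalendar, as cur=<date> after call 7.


Answer: cur=1996-07-31

Derivation:
% remeasure.translate v='-2327' u_from='KiB' u_to='MB'
  -37232/15625
% kalendar.drift n='-243'
  1995-06-21
% tally.plus x='-1'
  -1
% tally.plus x='-31'
  -32
% kalendar.drift n='391'
  1996-07-16
% kalendar.lastday
  1996-07-31
% remeasure.translate v='-44' u_from='kB' u_to='s'
  ToolError: incompatible units
% kalendar.yhop n='4'
  2000-07-31
% remeasure.translate v='8788' u_from='oz' u_to='g'
  99654243689/400000


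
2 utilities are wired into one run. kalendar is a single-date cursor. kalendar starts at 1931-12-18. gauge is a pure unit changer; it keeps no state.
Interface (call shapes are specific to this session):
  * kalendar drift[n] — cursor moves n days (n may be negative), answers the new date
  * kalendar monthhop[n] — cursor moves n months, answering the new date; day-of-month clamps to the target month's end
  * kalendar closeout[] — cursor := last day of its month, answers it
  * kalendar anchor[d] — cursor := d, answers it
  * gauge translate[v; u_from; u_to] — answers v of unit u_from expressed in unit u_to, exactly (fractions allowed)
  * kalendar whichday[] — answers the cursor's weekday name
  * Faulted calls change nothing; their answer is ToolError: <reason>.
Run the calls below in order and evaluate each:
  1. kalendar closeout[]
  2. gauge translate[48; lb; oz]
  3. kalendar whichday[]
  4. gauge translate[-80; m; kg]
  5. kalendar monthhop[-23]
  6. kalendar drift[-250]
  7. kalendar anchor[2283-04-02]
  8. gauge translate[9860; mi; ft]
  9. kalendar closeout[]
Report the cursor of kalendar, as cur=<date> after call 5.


>>> kalendar closeout
  1931-12-31
>>> gauge translate v='48' u_from='lb' u_to='oz'
  768
>>> kalendar whichday
  Thursday
>>> gauge translate v='-80' u_from='m' u_to='kg'
  ToolError: incompatible units
>>> kalendar monthhop n='-23'
  1930-01-31
>>> kalendar drift n='-250'
  1929-05-26
>>> kalendar anchor d='2283-04-02'
  2283-04-02
>>> gauge translate v='9860' u_from='mi' u_to='ft'
  52060800
>>> kalendar closeout
  2283-04-30

Answer: cur=1930-01-31


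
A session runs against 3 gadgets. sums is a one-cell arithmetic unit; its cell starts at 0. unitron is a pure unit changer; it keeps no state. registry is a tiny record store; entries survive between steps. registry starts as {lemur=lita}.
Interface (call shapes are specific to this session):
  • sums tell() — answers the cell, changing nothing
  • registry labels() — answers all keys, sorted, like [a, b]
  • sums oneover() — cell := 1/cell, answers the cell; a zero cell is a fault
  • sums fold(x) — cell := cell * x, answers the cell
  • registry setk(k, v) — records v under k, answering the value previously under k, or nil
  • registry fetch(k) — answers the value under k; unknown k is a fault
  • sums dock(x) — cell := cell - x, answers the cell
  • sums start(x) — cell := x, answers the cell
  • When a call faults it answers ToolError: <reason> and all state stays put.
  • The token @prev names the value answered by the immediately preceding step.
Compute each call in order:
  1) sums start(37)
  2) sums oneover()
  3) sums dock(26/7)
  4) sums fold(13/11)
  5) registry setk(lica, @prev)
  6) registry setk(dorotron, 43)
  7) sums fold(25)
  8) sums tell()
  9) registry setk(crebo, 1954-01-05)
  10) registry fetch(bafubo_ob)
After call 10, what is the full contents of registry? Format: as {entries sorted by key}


Answer: {crebo=1954-01-05, dorotron=43, lemur=lita, lica=-12415/2849}

Derivation:
>>> sums start x: 37
:: 37
>>> sums oneover
:: 1/37
>>> sums dock x: 26/7
:: -955/259
>>> sums fold x: 13/11
:: -12415/2849
>>> registry setk k: lica v: @prev
:: nil
>>> registry setk k: dorotron v: 43
:: nil
>>> sums fold x: 25
:: -310375/2849
>>> sums tell
:: -310375/2849
>>> registry setk k: crebo v: 1954-01-05
:: nil
>>> registry fetch k: bafubo_ob
:: ToolError: no such key bafubo_ob


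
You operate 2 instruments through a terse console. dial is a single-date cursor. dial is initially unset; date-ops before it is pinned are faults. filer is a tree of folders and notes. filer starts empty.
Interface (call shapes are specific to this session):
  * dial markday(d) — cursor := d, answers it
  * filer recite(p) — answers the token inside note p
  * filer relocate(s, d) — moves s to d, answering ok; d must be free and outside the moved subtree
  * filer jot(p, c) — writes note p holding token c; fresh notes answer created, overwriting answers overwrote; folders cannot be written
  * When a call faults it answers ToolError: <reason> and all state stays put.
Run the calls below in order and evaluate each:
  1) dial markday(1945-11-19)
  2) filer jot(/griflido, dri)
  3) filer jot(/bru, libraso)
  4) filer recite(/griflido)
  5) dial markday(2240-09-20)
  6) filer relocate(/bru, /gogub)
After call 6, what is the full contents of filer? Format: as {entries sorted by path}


CALL dial markday[d→1945-11-19]
RET  1945-11-19
CALL filer jot[p→/griflido; c→dri]
RET  created
CALL filer jot[p→/bru; c→libraso]
RET  created
CALL filer recite[p→/griflido]
RET  dri
CALL dial markday[d→2240-09-20]
RET  2240-09-20
CALL filer relocate[s→/bru; d→/gogub]
RET  ok

Answer: {gogub=libraso, griflido=dri}
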